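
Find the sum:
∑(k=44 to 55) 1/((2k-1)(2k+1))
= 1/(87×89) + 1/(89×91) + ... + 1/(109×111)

Partial fractions: 1/((2k-1)(2k+1)) = (1/2)[1/(2k-1) - 1/(2k+1)]
The series telescopes:
= (1/2)[1/87 - 1/111]
= 4/3219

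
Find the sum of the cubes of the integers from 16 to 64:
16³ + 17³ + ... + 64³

Use ∑_{k=1}^{n} k³ = [n(n+1)/2]², then subtract the first 15 terms.
∑_{k=1}^{64} k³ = [64×65/2]² = 2080² = 4326400
∑_{k=1}^{15} k³ = [15×16/2]² = 120² = 14400
∑_{k=16}^{64} k³ = 4326400 - 14400 = 4312000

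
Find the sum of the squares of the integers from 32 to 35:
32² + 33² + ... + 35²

Use ∑_{k=1}^{n} k² = n(n+1)(2n+1)/6, then subtract the first 31 terms.
∑_{k=1}^{35} k² = 35×36×71/6 = 14910
∑_{k=1}^{31} k² = 31×32×63/6 = 10416
∑_{k=32}^{35} k² = 14910 - 10416 = 4494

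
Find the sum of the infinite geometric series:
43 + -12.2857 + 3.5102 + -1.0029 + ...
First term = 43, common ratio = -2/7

For |r| < 1, S = a / (1 - r)
S = 43 / (1 - (-2/7))
S = 43 / (9/7)
S = 301/9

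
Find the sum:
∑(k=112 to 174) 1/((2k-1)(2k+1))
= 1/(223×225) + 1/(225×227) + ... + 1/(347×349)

Partial fractions: 1/((2k-1)(2k+1)) = (1/2)[1/(2k-1) - 1/(2k+1)]
The series telescopes:
= (1/2)[1/223 - 1/349]
= 63/77827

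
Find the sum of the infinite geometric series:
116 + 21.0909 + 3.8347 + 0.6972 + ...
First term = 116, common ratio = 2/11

For |r| < 1, S = a / (1 - r)
S = 116 / (1 - (2/11))
S = 116 / (9/11)
S = 1276/9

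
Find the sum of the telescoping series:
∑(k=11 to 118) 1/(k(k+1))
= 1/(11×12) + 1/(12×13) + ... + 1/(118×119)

Partial fractions: 1/(k(k+1)) = 1/k - 1/(k+1)
The series telescopes:
= (1/11 - 1/12) + (1/12 - 1/13) + ... + (1/118 - 1/119)
= 1/11 - 1/119
= 108/1309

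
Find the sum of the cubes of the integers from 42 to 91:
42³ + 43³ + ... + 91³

Use ∑_{k=1}^{n} k³ = [n(n+1)/2]², then subtract the first 41 terms.
∑_{k=1}^{91} k³ = [91×92/2]² = 4186² = 17522596
∑_{k=1}^{41} k³ = [41×42/2]² = 861² = 741321
∑_{k=42}^{91} k³ = 17522596 - 741321 = 16781275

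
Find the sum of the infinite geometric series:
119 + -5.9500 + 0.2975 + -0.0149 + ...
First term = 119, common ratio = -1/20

For |r| < 1, S = a / (1 - r)
S = 119 / (1 - (-1/20))
S = 119 / (21/20)
S = 340/3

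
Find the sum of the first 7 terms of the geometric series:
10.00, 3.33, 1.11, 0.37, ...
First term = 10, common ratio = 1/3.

Sₙ = a(1 - rⁿ) / (1 - r)
S_7 = 10(1 - (1/3)^7) / (1 - (1/3))
S_7 = 10(1 - (1/2187)) / (2/3)
S_7 = 10930/729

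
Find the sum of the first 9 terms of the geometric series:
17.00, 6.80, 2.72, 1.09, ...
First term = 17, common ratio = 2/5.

Sₙ = a(1 - rⁿ) / (1 - r)
S_9 = 17(1 - (2/5)^9) / (1 - (2/5))
S_9 = 17(1 - (512/1953125)) / (3/5)
S_9 = 11064807/390625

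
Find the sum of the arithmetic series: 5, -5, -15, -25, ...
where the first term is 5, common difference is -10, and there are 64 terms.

Sₙ = n/2 × (first + last)
Last term = a + (n-1)d = 5 + (64-1)×(-10) = -625
S_64 = 64/2 × (5 + (-625))
S_64 = 64/2 × (-620) = -19840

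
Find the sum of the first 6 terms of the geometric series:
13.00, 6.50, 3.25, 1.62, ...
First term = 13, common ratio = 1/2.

Sₙ = a(1 - rⁿ) / (1 - r)
S_6 = 13(1 - (1/2)^6) / (1 - (1/2))
S_6 = 13(1 - (1/64)) / (1/2)
S_6 = 819/32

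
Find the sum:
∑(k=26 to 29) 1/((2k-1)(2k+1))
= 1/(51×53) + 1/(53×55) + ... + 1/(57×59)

Partial fractions: 1/((2k-1)(2k+1)) = (1/2)[1/(2k-1) - 1/(2k+1)]
The series telescopes:
= (1/2)[1/51 - 1/59]
= 4/3009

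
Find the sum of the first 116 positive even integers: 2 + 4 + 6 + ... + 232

Sum of first n even numbers = n(n+1)
= 116×117
= 13572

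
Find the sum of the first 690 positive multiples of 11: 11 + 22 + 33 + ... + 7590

Factor out 11: = 11(1 + 2 + ... + 690) = 11 × n(n+1)/2
= 11 × 690×691/2
= 11 × 238395
= 2622345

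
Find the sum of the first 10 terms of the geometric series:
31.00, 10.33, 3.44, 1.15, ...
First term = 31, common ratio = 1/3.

Sₙ = a(1 - rⁿ) / (1 - r)
S_10 = 31(1 - (1/3)^10) / (1 - (1/3))
S_10 = 31(1 - (1/59049)) / (2/3)
S_10 = 915244/19683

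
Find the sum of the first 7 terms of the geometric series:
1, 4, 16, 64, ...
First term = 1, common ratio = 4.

Sₙ = a(1 - rⁿ) / (1 - r)
S_7 = 1(1 - 4^7) / (1 - 4)
S_7 = 1(1 - 16384) / (-3)
S_7 = 5461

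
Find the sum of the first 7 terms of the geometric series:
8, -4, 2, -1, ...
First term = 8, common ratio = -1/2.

Sₙ = a(1 - rⁿ) / (1 - r)
S_7 = 8(1 - (-1/2)^7) / (1 - (-1/2))
S_7 = 8(1 - (-1/128)) / (3/2)
S_7 = 43/8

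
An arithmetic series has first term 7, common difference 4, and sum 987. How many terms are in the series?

Using S = n/2 × [2a + (n-1)d]
987 = n/2 × [2(7) + (n-1)(4)]
987 = n/2 × [14 + 4n - 4]
1974 = n × [10 + 4n]
4n² + (10)n - 1974 = 0
Discriminant: Δ = (10)² - 4(4)(-1974) = 100 + 31584 = 31684
√Δ = 178
n = [-(10) + √Δ] / (2·4) = (-10 + 178) / 8 = 168 / 8 = 21
(The negative root is discarded since n must be a positive integer.)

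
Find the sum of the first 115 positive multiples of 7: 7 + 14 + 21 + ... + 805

Factor out 7: = 7(1 + 2 + ... + 115) = 7 × n(n+1)/2
= 7 × 115×116/2
= 7 × 6670
= 46690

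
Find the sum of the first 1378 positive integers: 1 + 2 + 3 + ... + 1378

Formula: ∑k = n(n+1)/2
= 1378×1379/2
= 1900262/2
= 950131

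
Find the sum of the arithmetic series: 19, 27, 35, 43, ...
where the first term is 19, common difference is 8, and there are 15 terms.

Sₙ = n/2 × (first + last)
Last term = a + (n-1)d = 19 + (15-1)×8 = 131
S_15 = 15/2 × (19 + 131)
S_15 = 15/2 × 150 = 1125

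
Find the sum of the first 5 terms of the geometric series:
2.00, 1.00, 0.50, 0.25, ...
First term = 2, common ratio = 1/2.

Sₙ = a(1 - rⁿ) / (1 - r)
S_5 = 2(1 - (1/2)^5) / (1 - (1/2))
S_5 = 2(1 - (1/32)) / (1/2)
S_5 = 31/8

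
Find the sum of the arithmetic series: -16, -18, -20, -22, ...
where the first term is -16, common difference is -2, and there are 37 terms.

Sₙ = n/2 × (first + last)
Last term = a + (n-1)d = -16 + (37-1)×(-2) = -88
S_37 = 37/2 × (-16 + (-88))
S_37 = 37/2 × (-104) = -1924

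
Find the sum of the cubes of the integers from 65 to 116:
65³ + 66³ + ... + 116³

Use ∑_{k=1}^{n} k³ = [n(n+1)/2]², then subtract the first 64 terms.
∑_{k=1}^{116} k³ = [116×117/2]² = 6786² = 46049796
∑_{k=1}^{64} k³ = [64×65/2]² = 2080² = 4326400
∑_{k=65}^{116} k³ = 46049796 - 4326400 = 41723396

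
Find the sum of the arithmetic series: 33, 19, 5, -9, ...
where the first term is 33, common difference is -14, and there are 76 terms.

Sₙ = n/2 × (first + last)
Last term = a + (n-1)d = 33 + (76-1)×(-14) = -1017
S_76 = 76/2 × (33 + (-1017))
S_76 = 76/2 × (-984) = -37392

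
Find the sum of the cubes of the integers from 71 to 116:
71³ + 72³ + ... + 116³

Use ∑_{k=1}^{n} k³ = [n(n+1)/2]², then subtract the first 70 terms.
∑_{k=1}^{116} k³ = [116×117/2]² = 6786² = 46049796
∑_{k=1}^{70} k³ = [70×71/2]² = 2485² = 6175225
∑_{k=71}^{116} k³ = 46049796 - 6175225 = 39874571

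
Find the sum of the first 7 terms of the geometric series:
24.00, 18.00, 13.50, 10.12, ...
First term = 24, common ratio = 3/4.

Sₙ = a(1 - rⁿ) / (1 - r)
S_7 = 24(1 - (3/4)^7) / (1 - (3/4))
S_7 = 24(1 - (2187/16384)) / (1/4)
S_7 = 42591/512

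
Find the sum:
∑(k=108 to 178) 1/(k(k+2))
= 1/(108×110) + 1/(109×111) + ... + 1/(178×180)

Partial fractions: 1/(k(k+2)) = (1/2)[1/k - 1/(k+2)]
Telescoping leaves the first two and last two terms:
= (1/2)[1/108 + 1/109 - 1/179 - 1/180]
= 38411/10535940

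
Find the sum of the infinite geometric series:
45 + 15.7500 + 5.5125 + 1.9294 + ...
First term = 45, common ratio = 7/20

For |r| < 1, S = a / (1 - r)
S = 45 / (1 - (7/20))
S = 45 / (13/20)
S = 900/13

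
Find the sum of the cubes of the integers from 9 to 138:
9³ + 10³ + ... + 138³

Use ∑_{k=1}^{n} k³ = [n(n+1)/2]², then subtract the first 8 terms.
∑_{k=1}^{138} k³ = [138×139/2]² = 9591² = 91987281
∑_{k=1}^{8} k³ = [8×9/2]² = 36² = 1296
∑_{k=9}^{138} k³ = 91987281 - 1296 = 91985985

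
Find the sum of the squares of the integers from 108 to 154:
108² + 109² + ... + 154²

Use ∑_{k=1}^{n} k² = n(n+1)(2n+1)/6, then subtract the first 107 terms.
∑_{k=1}^{154} k² = 154×155×309/6 = 1229305
∑_{k=1}^{107} k² = 107×108×215/6 = 414090
∑_{k=108}^{154} k² = 1229305 - 414090 = 815215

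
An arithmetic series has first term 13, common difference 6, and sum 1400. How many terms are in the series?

Using S = n/2 × [2a + (n-1)d]
1400 = n/2 × [2(13) + (n-1)(6)]
1400 = n/2 × [26 + 6n - 6]
2800 = n × [20 + 6n]
6n² + (20)n - 2800 = 0
Discriminant: Δ = (20)² - 4(6)(-2800) = 400 + 67200 = 67600
√Δ = 260
n = [-(20) + √Δ] / (2·6) = (-20 + 260) / 12 = 240 / 12 = 20
(The negative root is discarded since n must be a positive integer.)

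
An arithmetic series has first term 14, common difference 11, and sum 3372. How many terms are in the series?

Using S = n/2 × [2a + (n-1)d]
3372 = n/2 × [2(14) + (n-1)(11)]
3372 = n/2 × [28 + 11n - 11]
6744 = n × [17 + 11n]
11n² + (17)n - 6744 = 0
Discriminant: Δ = (17)² - 4(11)(-6744) = 289 + 296736 = 297025
√Δ = 545
n = [-(17) + √Δ] / (2·11) = (-17 + 545) / 22 = 528 / 22 = 24
(The negative root is discarded since n must be a positive integer.)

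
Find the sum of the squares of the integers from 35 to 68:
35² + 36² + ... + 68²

Use ∑_{k=1}^{n} k² = n(n+1)(2n+1)/6, then subtract the first 34 terms.
∑_{k=1}^{68} k² = 68×69×137/6 = 107134
∑_{k=1}^{34} k² = 34×35×69/6 = 13685
∑_{k=35}^{68} k² = 107134 - 13685 = 93449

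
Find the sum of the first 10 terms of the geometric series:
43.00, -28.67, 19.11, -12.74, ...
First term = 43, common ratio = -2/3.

Sₙ = a(1 - rⁿ) / (1 - r)
S_10 = 43(1 - (-2/3)^10) / (1 - (-2/3))
S_10 = 43(1 - (1024/59049)) / (5/3)
S_10 = 499015/19683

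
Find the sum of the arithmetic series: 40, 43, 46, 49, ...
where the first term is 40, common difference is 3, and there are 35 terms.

Sₙ = n/2 × (first + last)
Last term = a + (n-1)d = 40 + (35-1)×3 = 142
S_35 = 35/2 × (40 + 142)
S_35 = 35/2 × 182 = 3185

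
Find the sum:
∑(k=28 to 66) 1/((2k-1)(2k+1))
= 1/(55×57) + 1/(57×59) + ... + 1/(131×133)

Partial fractions: 1/((2k-1)(2k+1)) = (1/2)[1/(2k-1) - 1/(2k+1)]
The series telescopes:
= (1/2)[1/55 - 1/133]
= 39/7315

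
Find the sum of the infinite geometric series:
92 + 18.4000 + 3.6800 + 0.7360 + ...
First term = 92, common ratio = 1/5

For |r| < 1, S = a / (1 - r)
S = 92 / (1 - (1/5))
S = 92 / (4/5)
S = 115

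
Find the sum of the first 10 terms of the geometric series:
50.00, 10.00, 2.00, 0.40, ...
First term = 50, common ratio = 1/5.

Sₙ = a(1 - rⁿ) / (1 - r)
S_10 = 50(1 - (1/5)^10) / (1 - (1/5))
S_10 = 50(1 - (1/9765625)) / (4/5)
S_10 = 4882812/78125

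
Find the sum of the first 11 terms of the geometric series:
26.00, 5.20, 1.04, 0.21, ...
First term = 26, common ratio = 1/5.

Sₙ = a(1 - rⁿ) / (1 - r)
S_11 = 26(1 - (1/5)^11) / (1 - (1/5))
S_11 = 26(1 - (1/48828125)) / (4/5)
S_11 = 317382806/9765625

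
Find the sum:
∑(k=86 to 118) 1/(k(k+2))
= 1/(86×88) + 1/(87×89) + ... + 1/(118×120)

Partial fractions: 1/(k(k+2)) = (1/2)[1/k - 1/(k+2)]
Telescoping leaves the first two and last two terms:
= (1/2)[1/86 + 1/87 - 1/119 - 1/120]
= 113707/35614320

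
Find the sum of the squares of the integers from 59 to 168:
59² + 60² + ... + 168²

Use ∑_{k=1}^{n} k² = n(n+1)(2n+1)/6, then subtract the first 58 terms.
∑_{k=1}^{168} k² = 168×169×337/6 = 1594684
∑_{k=1}^{58} k² = 58×59×117/6 = 66729
∑_{k=59}^{168} k² = 1594684 - 66729 = 1527955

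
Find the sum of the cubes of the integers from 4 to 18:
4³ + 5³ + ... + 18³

Use ∑_{k=1}^{n} k³ = [n(n+1)/2]², then subtract the first 3 terms.
∑_{k=1}^{18} k³ = [18×19/2]² = 171² = 29241
∑_{k=1}^{3} k³ = [3×4/2]² = 6² = 36
∑_{k=4}^{18} k³ = 29241 - 36 = 29205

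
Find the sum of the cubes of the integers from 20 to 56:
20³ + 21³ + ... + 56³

Use ∑_{k=1}^{n} k³ = [n(n+1)/2]², then subtract the first 19 terms.
∑_{k=1}^{56} k³ = [56×57/2]² = 1596² = 2547216
∑_{k=1}^{19} k³ = [19×20/2]² = 190² = 36100
∑_{k=20}^{56} k³ = 2547216 - 36100 = 2511116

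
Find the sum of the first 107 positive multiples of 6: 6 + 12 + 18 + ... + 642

Factor out 6: = 6(1 + 2 + ... + 107) = 6 × n(n+1)/2
= 6 × 107×108/2
= 6 × 5778
= 34668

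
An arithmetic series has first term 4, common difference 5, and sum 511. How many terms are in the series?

Using S = n/2 × [2a + (n-1)d]
511 = n/2 × [2(4) + (n-1)(5)]
511 = n/2 × [8 + 5n - 5]
1022 = n × [3 + 5n]
5n² + (3)n - 1022 = 0
Discriminant: Δ = (3)² - 4(5)(-1022) = 9 + 20440 = 20449
√Δ = 143
n = [-(3) + √Δ] / (2·5) = (-3 + 143) / 10 = 140 / 10 = 14
(The negative root is discarded since n must be a positive integer.)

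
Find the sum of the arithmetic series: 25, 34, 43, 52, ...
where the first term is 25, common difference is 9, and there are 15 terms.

Sₙ = n/2 × (first + last)
Last term = a + (n-1)d = 25 + (15-1)×9 = 151
S_15 = 15/2 × (25 + 151)
S_15 = 15/2 × 176 = 1320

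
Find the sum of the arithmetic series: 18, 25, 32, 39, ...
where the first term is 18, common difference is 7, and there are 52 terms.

Sₙ = n/2 × (first + last)
Last term = a + (n-1)d = 18 + (52-1)×7 = 375
S_52 = 52/2 × (18 + 375)
S_52 = 52/2 × 393 = 10218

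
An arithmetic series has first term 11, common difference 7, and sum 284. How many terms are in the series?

Using S = n/2 × [2a + (n-1)d]
284 = n/2 × [2(11) + (n-1)(7)]
284 = n/2 × [22 + 7n - 7]
568 = n × [15 + 7n]
7n² + (15)n - 568 = 0
Discriminant: Δ = (15)² - 4(7)(-568) = 225 + 15904 = 16129
√Δ = 127
n = [-(15) + √Δ] / (2·7) = (-15 + 127) / 14 = 112 / 14 = 8
(The negative root is discarded since n must be a positive integer.)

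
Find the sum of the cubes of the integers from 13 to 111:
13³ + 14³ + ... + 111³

Use ∑_{k=1}^{n} k³ = [n(n+1)/2]², then subtract the first 12 terms.
∑_{k=1}^{111} k³ = [111×112/2]² = 6216² = 38638656
∑_{k=1}^{12} k³ = [12×13/2]² = 78² = 6084
∑_{k=13}^{111} k³ = 38638656 - 6084 = 38632572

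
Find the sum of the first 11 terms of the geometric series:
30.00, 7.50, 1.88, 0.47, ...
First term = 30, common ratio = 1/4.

Sₙ = a(1 - rⁿ) / (1 - r)
S_11 = 30(1 - (1/4)^11) / (1 - (1/4))
S_11 = 30(1 - (1/4194304)) / (3/4)
S_11 = 20971515/524288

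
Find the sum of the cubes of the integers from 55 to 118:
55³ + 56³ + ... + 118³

Use ∑_{k=1}^{n} k³ = [n(n+1)/2]², then subtract the first 54 terms.
∑_{k=1}^{118} k³ = [118×119/2]² = 7021² = 49294441
∑_{k=1}^{54} k³ = [54×55/2]² = 1485² = 2205225
∑_{k=55}^{118} k³ = 49294441 - 2205225 = 47089216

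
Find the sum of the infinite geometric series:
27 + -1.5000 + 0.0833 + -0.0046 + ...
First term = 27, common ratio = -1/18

For |r| < 1, S = a / (1 - r)
S = 27 / (1 - (-1/18))
S = 27 / (19/18)
S = 486/19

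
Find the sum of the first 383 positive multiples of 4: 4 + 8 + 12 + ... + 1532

Factor out 4: = 4(1 + 2 + ... + 383) = 4 × n(n+1)/2
= 4 × 383×384/2
= 4 × 73536
= 294144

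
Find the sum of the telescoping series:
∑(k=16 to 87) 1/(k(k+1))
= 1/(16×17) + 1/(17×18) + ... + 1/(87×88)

Partial fractions: 1/(k(k+1)) = 1/k - 1/(k+1)
The series telescopes:
= (1/16 - 1/17) + (1/17 - 1/18) + ... + (1/87 - 1/88)
= 1/16 - 1/88
= 9/176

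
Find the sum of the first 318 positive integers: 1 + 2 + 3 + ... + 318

Formula: ∑k = n(n+1)/2
= 318×319/2
= 101442/2
= 50721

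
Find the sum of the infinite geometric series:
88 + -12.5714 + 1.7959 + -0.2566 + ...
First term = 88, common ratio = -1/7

For |r| < 1, S = a / (1 - r)
S = 88 / (1 - (-1/7))
S = 88 / (8/7)
S = 77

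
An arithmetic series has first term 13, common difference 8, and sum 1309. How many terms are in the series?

Using S = n/2 × [2a + (n-1)d]
1309 = n/2 × [2(13) + (n-1)(8)]
1309 = n/2 × [26 + 8n - 8]
2618 = n × [18 + 8n]
8n² + (18)n - 2618 = 0
Discriminant: Δ = (18)² - 4(8)(-2618) = 324 + 83776 = 84100
√Δ = 290
n = [-(18) + √Δ] / (2·8) = (-18 + 290) / 16 = 272 / 16 = 17
(The negative root is discarded since n must be a positive integer.)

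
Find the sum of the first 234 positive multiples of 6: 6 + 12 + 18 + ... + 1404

Factor out 6: = 6(1 + 2 + ... + 234) = 6 × n(n+1)/2
= 6 × 234×235/2
= 6 × 27495
= 164970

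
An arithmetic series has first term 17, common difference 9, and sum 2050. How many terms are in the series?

Using S = n/2 × [2a + (n-1)d]
2050 = n/2 × [2(17) + (n-1)(9)]
2050 = n/2 × [34 + 9n - 9]
4100 = n × [25 + 9n]
9n² + (25)n - 4100 = 0
Discriminant: Δ = (25)² - 4(9)(-4100) = 625 + 147600 = 148225
√Δ = 385
n = [-(25) + √Δ] / (2·9) = (-25 + 385) / 18 = 360 / 18 = 20
(The negative root is discarded since n must be a positive integer.)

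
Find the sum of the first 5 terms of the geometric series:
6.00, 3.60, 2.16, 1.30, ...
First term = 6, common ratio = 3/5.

Sₙ = a(1 - rⁿ) / (1 - r)
S_5 = 6(1 - (3/5)^5) / (1 - (3/5))
S_5 = 6(1 - (243/3125)) / (2/5)
S_5 = 8646/625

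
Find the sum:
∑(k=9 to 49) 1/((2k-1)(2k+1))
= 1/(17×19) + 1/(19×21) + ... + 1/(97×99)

Partial fractions: 1/((2k-1)(2k+1)) = (1/2)[1/(2k-1) - 1/(2k+1)]
The series telescopes:
= (1/2)[1/17 - 1/99]
= 41/1683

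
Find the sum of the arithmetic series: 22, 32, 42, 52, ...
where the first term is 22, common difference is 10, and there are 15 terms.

Sₙ = n/2 × (first + last)
Last term = a + (n-1)d = 22 + (15-1)×10 = 162
S_15 = 15/2 × (22 + 162)
S_15 = 15/2 × 184 = 1380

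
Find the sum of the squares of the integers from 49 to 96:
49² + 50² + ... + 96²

Use ∑_{k=1}^{n} k² = n(n+1)(2n+1)/6, then subtract the first 48 terms.
∑_{k=1}^{96} k² = 96×97×193/6 = 299536
∑_{k=1}^{48} k² = 48×49×97/6 = 38024
∑_{k=49}^{96} k² = 299536 - 38024 = 261512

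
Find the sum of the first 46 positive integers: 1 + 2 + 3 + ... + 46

Formula: ∑k = n(n+1)/2
= 46×47/2
= 2162/2
= 1081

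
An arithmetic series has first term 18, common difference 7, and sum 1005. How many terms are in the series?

Using S = n/2 × [2a + (n-1)d]
1005 = n/2 × [2(18) + (n-1)(7)]
1005 = n/2 × [36 + 7n - 7]
2010 = n × [29 + 7n]
7n² + (29)n - 2010 = 0
Discriminant: Δ = (29)² - 4(7)(-2010) = 841 + 56280 = 57121
√Δ = 239
n = [-(29) + √Δ] / (2·7) = (-29 + 239) / 14 = 210 / 14 = 15
(The negative root is discarded since n must be a positive integer.)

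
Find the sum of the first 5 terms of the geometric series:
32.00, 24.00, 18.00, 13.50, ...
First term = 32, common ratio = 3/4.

Sₙ = a(1 - rⁿ) / (1 - r)
S_5 = 32(1 - (3/4)^5) / (1 - (3/4))
S_5 = 32(1 - (243/1024)) / (1/4)
S_5 = 781/8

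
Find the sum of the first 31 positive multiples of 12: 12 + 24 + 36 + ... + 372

Factor out 12: = 12(1 + 2 + ... + 31) = 12 × n(n+1)/2
= 12 × 31×32/2
= 12 × 496
= 5952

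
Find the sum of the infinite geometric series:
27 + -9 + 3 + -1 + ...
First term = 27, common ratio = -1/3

For |r| < 1, S = a / (1 - r)
S = 27 / (1 - (-1/3))
S = 27 / (4/3)
S = 81/4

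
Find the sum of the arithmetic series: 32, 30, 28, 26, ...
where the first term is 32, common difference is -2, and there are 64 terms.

Sₙ = n/2 × (first + last)
Last term = a + (n-1)d = 32 + (64-1)×(-2) = -94
S_64 = 64/2 × (32 + (-94))
S_64 = 64/2 × (-62) = -1984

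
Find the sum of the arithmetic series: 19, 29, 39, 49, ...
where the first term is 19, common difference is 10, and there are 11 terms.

Sₙ = n/2 × (first + last)
Last term = a + (n-1)d = 19 + (11-1)×10 = 119
S_11 = 11/2 × (19 + 119)
S_11 = 11/2 × 138 = 759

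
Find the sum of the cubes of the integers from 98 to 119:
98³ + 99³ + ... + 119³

Use ∑_{k=1}^{n} k³ = [n(n+1)/2]², then subtract the first 97 terms.
∑_{k=1}^{119} k³ = [119×120/2]² = 7140² = 50979600
∑_{k=1}^{97} k³ = [97×98/2]² = 4753² = 22591009
∑_{k=98}^{119} k³ = 50979600 - 22591009 = 28388591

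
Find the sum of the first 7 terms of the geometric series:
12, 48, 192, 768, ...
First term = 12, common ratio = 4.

Sₙ = a(1 - rⁿ) / (1 - r)
S_7 = 12(1 - 4^7) / (1 - 4)
S_7 = 12(1 - 16384) / (-3)
S_7 = 65532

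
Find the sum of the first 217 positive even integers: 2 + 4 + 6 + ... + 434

Sum of first n even numbers = n(n+1)
= 217×218
= 47306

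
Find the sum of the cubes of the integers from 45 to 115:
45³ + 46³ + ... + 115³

Use ∑_{k=1}^{n} k³ = [n(n+1)/2]², then subtract the first 44 terms.
∑_{k=1}^{115} k³ = [115×116/2]² = 6670² = 44488900
∑_{k=1}^{44} k³ = [44×45/2]² = 990² = 980100
∑_{k=45}^{115} k³ = 44488900 - 980100 = 43508800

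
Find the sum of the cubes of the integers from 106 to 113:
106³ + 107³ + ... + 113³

Use ∑_{k=1}^{n} k³ = [n(n+1)/2]², then subtract the first 105 terms.
∑_{k=1}^{113} k³ = [113×114/2]² = 6441² = 41486481
∑_{k=1}^{105} k³ = [105×106/2]² = 5565² = 30969225
∑_{k=106}^{113} k³ = 41486481 - 30969225 = 10517256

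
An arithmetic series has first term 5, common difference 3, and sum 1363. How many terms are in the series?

Using S = n/2 × [2a + (n-1)d]
1363 = n/2 × [2(5) + (n-1)(3)]
1363 = n/2 × [10 + 3n - 3]
2726 = n × [7 + 3n]
3n² + (7)n - 2726 = 0
Discriminant: Δ = (7)² - 4(3)(-2726) = 49 + 32712 = 32761
√Δ = 181
n = [-(7) + √Δ] / (2·3) = (-7 + 181) / 6 = 174 / 6 = 29
(The negative root is discarded since n must be a positive integer.)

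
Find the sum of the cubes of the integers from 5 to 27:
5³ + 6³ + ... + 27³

Use ∑_{k=1}^{n} k³ = [n(n+1)/2]², then subtract the first 4 terms.
∑_{k=1}^{27} k³ = [27×28/2]² = 378² = 142884
∑_{k=1}^{4} k³ = [4×5/2]² = 10² = 100
∑_{k=5}^{27} k³ = 142884 - 100 = 142784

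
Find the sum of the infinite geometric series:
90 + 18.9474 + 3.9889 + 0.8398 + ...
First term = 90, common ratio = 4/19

For |r| < 1, S = a / (1 - r)
S = 90 / (1 - (4/19))
S = 90 / (15/19)
S = 114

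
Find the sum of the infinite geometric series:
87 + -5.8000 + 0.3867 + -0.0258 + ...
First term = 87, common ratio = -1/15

For |r| < 1, S = a / (1 - r)
S = 87 / (1 - (-1/15))
S = 87 / (16/15)
S = 1305/16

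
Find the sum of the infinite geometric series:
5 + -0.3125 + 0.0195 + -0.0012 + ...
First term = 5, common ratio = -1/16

For |r| < 1, S = a / (1 - r)
S = 5 / (1 - (-1/16))
S = 5 / (17/16)
S = 80/17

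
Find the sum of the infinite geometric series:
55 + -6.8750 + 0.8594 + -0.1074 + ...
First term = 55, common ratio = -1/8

For |r| < 1, S = a / (1 - r)
S = 55 / (1 - (-1/8))
S = 55 / (9/8)
S = 440/9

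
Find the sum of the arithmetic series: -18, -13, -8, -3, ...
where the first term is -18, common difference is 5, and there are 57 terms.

Sₙ = n/2 × (first + last)
Last term = a + (n-1)d = -18 + (57-1)×5 = 262
S_57 = 57/2 × (-18 + 262)
S_57 = 57/2 × 244 = 6954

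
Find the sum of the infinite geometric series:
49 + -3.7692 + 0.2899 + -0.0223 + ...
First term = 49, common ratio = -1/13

For |r| < 1, S = a / (1 - r)
S = 49 / (1 - (-1/13))
S = 49 / (14/13)
S = 91/2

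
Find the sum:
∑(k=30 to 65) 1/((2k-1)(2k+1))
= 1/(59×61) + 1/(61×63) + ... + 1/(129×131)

Partial fractions: 1/((2k-1)(2k+1)) = (1/2)[1/(2k-1) - 1/(2k+1)]
The series telescopes:
= (1/2)[1/59 - 1/131]
= 36/7729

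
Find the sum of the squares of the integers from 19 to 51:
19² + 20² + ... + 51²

Use ∑_{k=1}^{n} k² = n(n+1)(2n+1)/6, then subtract the first 18 terms.
∑_{k=1}^{51} k² = 51×52×103/6 = 45526
∑_{k=1}^{18} k² = 18×19×37/6 = 2109
∑_{k=19}^{51} k² = 45526 - 2109 = 43417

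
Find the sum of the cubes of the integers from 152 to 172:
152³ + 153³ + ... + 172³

Use ∑_{k=1}^{n} k³ = [n(n+1)/2]², then subtract the first 151 terms.
∑_{k=1}^{172} k³ = [172×173/2]² = 14878² = 221354884
∑_{k=1}^{151} k³ = [151×152/2]² = 11476² = 131698576
∑_{k=152}^{172} k³ = 221354884 - 131698576 = 89656308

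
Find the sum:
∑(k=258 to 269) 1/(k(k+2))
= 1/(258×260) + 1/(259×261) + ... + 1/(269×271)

Partial fractions: 1/(k(k+2)) = (1/2)[1/k - 1/(k+2)]
Telescoping leaves the first two and last two terms:
= (1/2)[1/258 + 1/259 - 1/270 - 1/271]
= 139849/814894290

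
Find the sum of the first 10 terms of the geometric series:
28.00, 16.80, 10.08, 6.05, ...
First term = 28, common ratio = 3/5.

Sₙ = a(1 - rⁿ) / (1 - r)
S_10 = 28(1 - (3/5)^10) / (1 - (3/5))
S_10 = 28(1 - (59049/9765625)) / (2/5)
S_10 = 135892064/1953125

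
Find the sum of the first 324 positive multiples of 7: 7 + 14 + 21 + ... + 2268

Factor out 7: = 7(1 + 2 + ... + 324) = 7 × n(n+1)/2
= 7 × 324×325/2
= 7 × 52650
= 368550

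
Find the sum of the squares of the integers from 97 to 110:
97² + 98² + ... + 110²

Use ∑_{k=1}^{n} k² = n(n+1)(2n+1)/6, then subtract the first 96 terms.
∑_{k=1}^{110} k² = 110×111×221/6 = 449735
∑_{k=1}^{96} k² = 96×97×193/6 = 299536
∑_{k=97}^{110} k² = 449735 - 299536 = 150199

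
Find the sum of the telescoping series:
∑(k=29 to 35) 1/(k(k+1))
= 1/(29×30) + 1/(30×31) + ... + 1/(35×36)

Partial fractions: 1/(k(k+1)) = 1/k - 1/(k+1)
The series telescopes:
= (1/29 - 1/30) + (1/30 - 1/31) + ... + (1/35 - 1/36)
= 1/29 - 1/36
= 7/1044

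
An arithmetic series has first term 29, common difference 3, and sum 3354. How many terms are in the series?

Using S = n/2 × [2a + (n-1)d]
3354 = n/2 × [2(29) + (n-1)(3)]
3354 = n/2 × [58 + 3n - 3]
6708 = n × [55 + 3n]
3n² + (55)n - 6708 = 0
Discriminant: Δ = (55)² - 4(3)(-6708) = 3025 + 80496 = 83521
√Δ = 289
n = [-(55) + √Δ] / (2·3) = (-55 + 289) / 6 = 234 / 6 = 39
(The negative root is discarded since n must be a positive integer.)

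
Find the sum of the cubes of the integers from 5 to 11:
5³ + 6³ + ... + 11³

Use ∑_{k=1}^{n} k³ = [n(n+1)/2]², then subtract the first 4 terms.
∑_{k=1}^{11} k³ = [11×12/2]² = 66² = 4356
∑_{k=1}^{4} k³ = [4×5/2]² = 10² = 100
∑_{k=5}^{11} k³ = 4356 - 100 = 4256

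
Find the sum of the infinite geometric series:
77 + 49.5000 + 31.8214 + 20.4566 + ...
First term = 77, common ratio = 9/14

For |r| < 1, S = a / (1 - r)
S = 77 / (1 - (9/14))
S = 77 / (5/14)
S = 1078/5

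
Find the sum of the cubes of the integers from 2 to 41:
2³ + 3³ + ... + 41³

Use ∑_{k=1}^{n} k³ = [n(n+1)/2]², then subtract the first 1 terms.
∑_{k=1}^{41} k³ = [41×42/2]² = 861² = 741321
∑_{k=1}^{1} k³ = [1×2/2]² = 1² = 1
∑_{k=2}^{41} k³ = 741321 - 1 = 741320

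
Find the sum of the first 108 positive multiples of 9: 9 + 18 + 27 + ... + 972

Factor out 9: = 9(1 + 2 + ... + 108) = 9 × n(n+1)/2
= 9 × 108×109/2
= 9 × 5886
= 52974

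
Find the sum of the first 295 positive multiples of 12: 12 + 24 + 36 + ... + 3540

Factor out 12: = 12(1 + 2 + ... + 295) = 12 × n(n+1)/2
= 12 × 295×296/2
= 12 × 43660
= 523920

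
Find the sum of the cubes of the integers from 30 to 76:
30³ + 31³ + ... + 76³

Use ∑_{k=1}^{n} k³ = [n(n+1)/2]², then subtract the first 29 terms.
∑_{k=1}^{76} k³ = [76×77/2]² = 2926² = 8561476
∑_{k=1}^{29} k³ = [29×30/2]² = 435² = 189225
∑_{k=30}^{76} k³ = 8561476 - 189225 = 8372251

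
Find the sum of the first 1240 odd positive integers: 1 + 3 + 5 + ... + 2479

Sum of first n odd numbers = n²
= 1240²
= 1537600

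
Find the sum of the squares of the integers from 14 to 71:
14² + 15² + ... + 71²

Use ∑_{k=1}^{n} k² = n(n+1)(2n+1)/6, then subtract the first 13 terms.
∑_{k=1}^{71} k² = 71×72×143/6 = 121836
∑_{k=1}^{13} k² = 13×14×27/6 = 819
∑_{k=14}^{71} k² = 121836 - 819 = 121017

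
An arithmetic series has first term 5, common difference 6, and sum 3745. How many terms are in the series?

Using S = n/2 × [2a + (n-1)d]
3745 = n/2 × [2(5) + (n-1)(6)]
3745 = n/2 × [10 + 6n - 6]
7490 = n × [4 + 6n]
6n² + (4)n - 7490 = 0
Discriminant: Δ = (4)² - 4(6)(-7490) = 16 + 179760 = 179776
√Δ = 424
n = [-(4) + √Δ] / (2·6) = (-4 + 424) / 12 = 420 / 12 = 35
(The negative root is discarded since n must be a positive integer.)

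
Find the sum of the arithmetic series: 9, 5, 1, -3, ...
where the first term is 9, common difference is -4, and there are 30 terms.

Sₙ = n/2 × (first + last)
Last term = a + (n-1)d = 9 + (30-1)×(-4) = -107
S_30 = 30/2 × (9 + (-107))
S_30 = 30/2 × (-98) = -1470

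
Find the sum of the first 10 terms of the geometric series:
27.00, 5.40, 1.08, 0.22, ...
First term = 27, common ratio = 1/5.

Sₙ = a(1 - rⁿ) / (1 - r)
S_10 = 27(1 - (1/5)^10) / (1 - (1/5))
S_10 = 27(1 - (1/9765625)) / (4/5)
S_10 = 65917962/1953125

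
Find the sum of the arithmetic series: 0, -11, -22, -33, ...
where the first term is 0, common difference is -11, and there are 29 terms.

Sₙ = n/2 × (first + last)
Last term = a + (n-1)d = 0 + (29-1)×(-11) = -308
S_29 = 29/2 × (0 + (-308))
S_29 = 29/2 × (-308) = -4466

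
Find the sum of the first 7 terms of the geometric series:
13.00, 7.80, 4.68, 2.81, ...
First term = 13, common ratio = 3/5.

Sₙ = a(1 - rⁿ) / (1 - r)
S_7 = 13(1 - (3/5)^7) / (1 - (3/5))
S_7 = 13(1 - (2187/78125)) / (2/5)
S_7 = 493597/15625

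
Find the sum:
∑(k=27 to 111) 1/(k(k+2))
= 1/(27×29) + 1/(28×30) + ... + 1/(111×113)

Partial fractions: 1/(k(k+2)) = (1/2)[1/k - 1/(k+2)]
Telescoping leaves the first two and last two terms:
= (1/2)[1/27 + 1/28 - 1/112 - 1/113]
= 18785/683424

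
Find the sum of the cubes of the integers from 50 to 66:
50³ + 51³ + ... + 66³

Use ∑_{k=1}^{n} k³ = [n(n+1)/2]², then subtract the first 49 terms.
∑_{k=1}^{66} k³ = [66×67/2]² = 2211² = 4888521
∑_{k=1}^{49} k³ = [49×50/2]² = 1225² = 1500625
∑_{k=50}^{66} k³ = 4888521 - 1500625 = 3387896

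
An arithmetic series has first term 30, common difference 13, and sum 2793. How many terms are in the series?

Using S = n/2 × [2a + (n-1)d]
2793 = n/2 × [2(30) + (n-1)(13)]
2793 = n/2 × [60 + 13n - 13]
5586 = n × [47 + 13n]
13n² + (47)n - 5586 = 0
Discriminant: Δ = (47)² - 4(13)(-5586) = 2209 + 290472 = 292681
√Δ = 541
n = [-(47) + √Δ] / (2·13) = (-47 + 541) / 26 = 494 / 26 = 19
(The negative root is discarded since n must be a positive integer.)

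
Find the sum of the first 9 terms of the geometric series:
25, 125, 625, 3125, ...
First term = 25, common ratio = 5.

Sₙ = a(1 - rⁿ) / (1 - r)
S_9 = 25(1 - 5^9) / (1 - 5)
S_9 = 25(1 - 1953125) / (-4)
S_9 = 12207025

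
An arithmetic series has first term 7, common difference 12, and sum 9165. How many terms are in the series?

Using S = n/2 × [2a + (n-1)d]
9165 = n/2 × [2(7) + (n-1)(12)]
9165 = n/2 × [14 + 12n - 12]
18330 = n × [2 + 12n]
12n² + (2)n - 18330 = 0
Discriminant: Δ = (2)² - 4(12)(-18330) = 4 + 879840 = 879844
√Δ = 938
n = [-(2) + √Δ] / (2·12) = (-2 + 938) / 24 = 936 / 24 = 39
(The negative root is discarded since n must be a positive integer.)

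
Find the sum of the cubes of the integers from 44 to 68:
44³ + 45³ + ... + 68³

Use ∑_{k=1}^{n} k³ = [n(n+1)/2]², then subtract the first 43 terms.
∑_{k=1}^{68} k³ = [68×69/2]² = 2346² = 5503716
∑_{k=1}^{43} k³ = [43×44/2]² = 946² = 894916
∑_{k=44}^{68} k³ = 5503716 - 894916 = 4608800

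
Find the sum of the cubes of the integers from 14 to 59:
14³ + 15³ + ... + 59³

Use ∑_{k=1}^{n} k³ = [n(n+1)/2]², then subtract the first 13 terms.
∑_{k=1}^{59} k³ = [59×60/2]² = 1770² = 3132900
∑_{k=1}^{13} k³ = [13×14/2]² = 91² = 8281
∑_{k=14}^{59} k³ = 3132900 - 8281 = 3124619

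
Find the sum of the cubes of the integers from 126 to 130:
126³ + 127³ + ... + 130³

Use ∑_{k=1}^{n} k³ = [n(n+1)/2]², then subtract the first 125 terms.
∑_{k=1}^{130} k³ = [130×131/2]² = 8515² = 72505225
∑_{k=1}^{125} k³ = [125×126/2]² = 7875² = 62015625
∑_{k=126}^{130} k³ = 72505225 - 62015625 = 10489600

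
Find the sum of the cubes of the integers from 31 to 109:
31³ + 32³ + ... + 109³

Use ∑_{k=1}^{n} k³ = [n(n+1)/2]², then subtract the first 30 terms.
∑_{k=1}^{109} k³ = [109×110/2]² = 5995² = 35940025
∑_{k=1}^{30} k³ = [30×31/2]² = 465² = 216225
∑_{k=31}^{109} k³ = 35940025 - 216225 = 35723800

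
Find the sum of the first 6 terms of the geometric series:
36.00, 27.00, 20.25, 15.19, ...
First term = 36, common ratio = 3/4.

Sₙ = a(1 - rⁿ) / (1 - r)
S_6 = 36(1 - (3/4)^6) / (1 - (3/4))
S_6 = 36(1 - (729/4096)) / (1/4)
S_6 = 30303/256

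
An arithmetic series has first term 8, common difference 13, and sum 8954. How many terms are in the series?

Using S = n/2 × [2a + (n-1)d]
8954 = n/2 × [2(8) + (n-1)(13)]
8954 = n/2 × [16 + 13n - 13]
17908 = n × [3 + 13n]
13n² + (3)n - 17908 = 0
Discriminant: Δ = (3)² - 4(13)(-17908) = 9 + 931216 = 931225
√Δ = 965
n = [-(3) + √Δ] / (2·13) = (-3 + 965) / 26 = 962 / 26 = 37
(The negative root is discarded since n must be a positive integer.)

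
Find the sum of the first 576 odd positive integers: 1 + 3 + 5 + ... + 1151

Sum of first n odd numbers = n²
= 576²
= 331776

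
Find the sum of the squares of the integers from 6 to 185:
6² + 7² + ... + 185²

Use ∑_{k=1}^{n} k² = n(n+1)(2n+1)/6, then subtract the first 5 terms.
∑_{k=1}^{185} k² = 185×186×371/6 = 2127685
∑_{k=1}^{5} k² = 5×6×11/6 = 55
∑_{k=6}^{185} k² = 2127685 - 55 = 2127630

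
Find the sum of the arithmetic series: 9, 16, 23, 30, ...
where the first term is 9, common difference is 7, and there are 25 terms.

Sₙ = n/2 × (first + last)
Last term = a + (n-1)d = 9 + (25-1)×7 = 177
S_25 = 25/2 × (9 + 177)
S_25 = 25/2 × 186 = 2325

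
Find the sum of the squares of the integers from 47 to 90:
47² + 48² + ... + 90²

Use ∑_{k=1}^{n} k² = n(n+1)(2n+1)/6, then subtract the first 46 terms.
∑_{k=1}^{90} k² = 90×91×181/6 = 247065
∑_{k=1}^{46} k² = 46×47×93/6 = 33511
∑_{k=47}^{90} k² = 247065 - 33511 = 213554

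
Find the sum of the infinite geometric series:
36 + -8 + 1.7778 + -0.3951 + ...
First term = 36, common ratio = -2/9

For |r| < 1, S = a / (1 - r)
S = 36 / (1 - (-2/9))
S = 36 / (11/9)
S = 324/11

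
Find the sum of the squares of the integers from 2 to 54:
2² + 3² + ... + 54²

Use ∑_{k=1}^{n} k² = n(n+1)(2n+1)/6, then subtract the first 1 terms.
∑_{k=1}^{54} k² = 54×55×109/6 = 53955
∑_{k=1}^{1} k² = 1×2×3/6 = 1
∑_{k=2}^{54} k² = 53955 - 1 = 53954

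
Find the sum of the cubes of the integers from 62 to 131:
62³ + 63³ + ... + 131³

Use ∑_{k=1}^{n} k³ = [n(n+1)/2]², then subtract the first 61 terms.
∑_{k=1}^{131} k³ = [131×132/2]² = 8646² = 74753316
∑_{k=1}^{61} k³ = [61×62/2]² = 1891² = 3575881
∑_{k=62}^{131} k³ = 74753316 - 3575881 = 71177435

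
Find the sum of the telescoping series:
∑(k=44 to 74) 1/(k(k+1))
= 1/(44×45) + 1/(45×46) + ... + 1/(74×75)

Partial fractions: 1/(k(k+1)) = 1/k - 1/(k+1)
The series telescopes:
= (1/44 - 1/45) + (1/45 - 1/46) + ... + (1/74 - 1/75)
= 1/44 - 1/75
= 31/3300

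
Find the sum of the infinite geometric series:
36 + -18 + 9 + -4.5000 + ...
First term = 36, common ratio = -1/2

For |r| < 1, S = a / (1 - r)
S = 36 / (1 - (-1/2))
S = 36 / (3/2)
S = 24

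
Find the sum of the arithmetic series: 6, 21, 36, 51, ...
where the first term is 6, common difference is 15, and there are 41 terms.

Sₙ = n/2 × (first + last)
Last term = a + (n-1)d = 6 + (41-1)×15 = 606
S_41 = 41/2 × (6 + 606)
S_41 = 41/2 × 612 = 12546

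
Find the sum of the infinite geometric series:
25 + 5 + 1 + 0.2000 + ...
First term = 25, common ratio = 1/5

For |r| < 1, S = a / (1 - r)
S = 25 / (1 - (1/5))
S = 25 / (4/5)
S = 125/4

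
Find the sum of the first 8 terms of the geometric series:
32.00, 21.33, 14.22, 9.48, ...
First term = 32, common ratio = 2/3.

Sₙ = a(1 - rⁿ) / (1 - r)
S_8 = 32(1 - (2/3)^8) / (1 - (2/3))
S_8 = 32(1 - (256/6561)) / (1/3)
S_8 = 201760/2187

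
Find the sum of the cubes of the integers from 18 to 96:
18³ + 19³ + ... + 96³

Use ∑_{k=1}^{n} k³ = [n(n+1)/2]², then subtract the first 17 terms.
∑_{k=1}^{96} k³ = [96×97/2]² = 4656² = 21678336
∑_{k=1}^{17} k³ = [17×18/2]² = 153² = 23409
∑_{k=18}^{96} k³ = 21678336 - 23409 = 21654927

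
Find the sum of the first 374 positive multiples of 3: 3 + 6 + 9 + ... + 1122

Factor out 3: = 3(1 + 2 + ... + 374) = 3 × n(n+1)/2
= 3 × 374×375/2
= 3 × 70125
= 210375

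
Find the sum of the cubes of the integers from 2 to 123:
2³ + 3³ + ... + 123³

Use ∑_{k=1}^{n} k³ = [n(n+1)/2]², then subtract the first 1 terms.
∑_{k=1}^{123} k³ = [123×124/2]² = 7626² = 58155876
∑_{k=1}^{1} k³ = [1×2/2]² = 1² = 1
∑_{k=2}^{123} k³ = 58155876 - 1 = 58155875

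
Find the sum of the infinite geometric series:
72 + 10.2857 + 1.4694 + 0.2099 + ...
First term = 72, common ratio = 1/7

For |r| < 1, S = a / (1 - r)
S = 72 / (1 - (1/7))
S = 72 / (6/7)
S = 84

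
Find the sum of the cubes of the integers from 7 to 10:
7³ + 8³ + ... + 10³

Use ∑_{k=1}^{n} k³ = [n(n+1)/2]², then subtract the first 6 terms.
∑_{k=1}^{10} k³ = [10×11/2]² = 55² = 3025
∑_{k=1}^{6} k³ = [6×7/2]² = 21² = 441
∑_{k=7}^{10} k³ = 3025 - 441 = 2584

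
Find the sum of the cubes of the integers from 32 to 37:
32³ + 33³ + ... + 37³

Use ∑_{k=1}^{n} k³ = [n(n+1)/2]², then subtract the first 31 terms.
∑_{k=1}^{37} k³ = [37×38/2]² = 703² = 494209
∑_{k=1}^{31} k³ = [31×32/2]² = 496² = 246016
∑_{k=32}^{37} k³ = 494209 - 246016 = 248193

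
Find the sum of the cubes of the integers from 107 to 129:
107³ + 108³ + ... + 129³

Use ∑_{k=1}^{n} k³ = [n(n+1)/2]², then subtract the first 106 terms.
∑_{k=1}^{129} k³ = [129×130/2]² = 8385² = 70308225
∑_{k=1}^{106} k³ = [106×107/2]² = 5671² = 32160241
∑_{k=107}^{129} k³ = 70308225 - 32160241 = 38147984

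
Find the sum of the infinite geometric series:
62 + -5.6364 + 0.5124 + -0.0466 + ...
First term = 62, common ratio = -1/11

For |r| < 1, S = a / (1 - r)
S = 62 / (1 - (-1/11))
S = 62 / (12/11)
S = 341/6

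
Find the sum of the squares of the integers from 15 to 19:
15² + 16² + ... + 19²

Use ∑_{k=1}^{n} k² = n(n+1)(2n+1)/6, then subtract the first 14 terms.
∑_{k=1}^{19} k² = 19×20×39/6 = 2470
∑_{k=1}^{14} k² = 14×15×29/6 = 1015
∑_{k=15}^{19} k² = 2470 - 1015 = 1455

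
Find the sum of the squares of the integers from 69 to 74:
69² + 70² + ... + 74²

Use ∑_{k=1}^{n} k² = n(n+1)(2n+1)/6, then subtract the first 68 terms.
∑_{k=1}^{74} k² = 74×75×149/6 = 137825
∑_{k=1}^{68} k² = 68×69×137/6 = 107134
∑_{k=69}^{74} k² = 137825 - 107134 = 30691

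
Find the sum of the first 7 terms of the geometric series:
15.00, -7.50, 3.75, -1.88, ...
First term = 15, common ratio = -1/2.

Sₙ = a(1 - rⁿ) / (1 - r)
S_7 = 15(1 - (-1/2)^7) / (1 - (-1/2))
S_7 = 15(1 - (-1/128)) / (3/2)
S_7 = 645/64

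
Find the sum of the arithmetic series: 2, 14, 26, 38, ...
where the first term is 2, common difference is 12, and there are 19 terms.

Sₙ = n/2 × (first + last)
Last term = a + (n-1)d = 2 + (19-1)×12 = 218
S_19 = 19/2 × (2 + 218)
S_19 = 19/2 × 220 = 2090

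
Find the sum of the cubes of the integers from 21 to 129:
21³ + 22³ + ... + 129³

Use ∑_{k=1}^{n} k³ = [n(n+1)/2]², then subtract the first 20 terms.
∑_{k=1}^{129} k³ = [129×130/2]² = 8385² = 70308225
∑_{k=1}^{20} k³ = [20×21/2]² = 210² = 44100
∑_{k=21}^{129} k³ = 70308225 - 44100 = 70264125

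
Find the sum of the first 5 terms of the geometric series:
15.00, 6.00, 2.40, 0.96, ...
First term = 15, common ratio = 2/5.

Sₙ = a(1 - rⁿ) / (1 - r)
S_5 = 15(1 - (2/5)^5) / (1 - (2/5))
S_5 = 15(1 - (32/3125)) / (3/5)
S_5 = 3093/125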